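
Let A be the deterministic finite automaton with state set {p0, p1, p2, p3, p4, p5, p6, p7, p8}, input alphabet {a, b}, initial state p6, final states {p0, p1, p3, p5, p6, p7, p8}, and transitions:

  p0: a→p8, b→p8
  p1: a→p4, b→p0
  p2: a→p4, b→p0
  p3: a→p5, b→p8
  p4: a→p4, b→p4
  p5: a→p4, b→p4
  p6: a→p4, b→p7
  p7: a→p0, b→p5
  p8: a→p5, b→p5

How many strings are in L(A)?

The useful subgraph on states {p0, p5, p6, p7, p8} is acyclic, so L(A) is finite; the longest accepting path visits 5 useful states, giving maximum string length 4.
Counting accepting paths from p6 by length: 1 of length 0, 1 of length 1, 2 of length 2, 2 of length 3, 4 of length 4. Total 10.

10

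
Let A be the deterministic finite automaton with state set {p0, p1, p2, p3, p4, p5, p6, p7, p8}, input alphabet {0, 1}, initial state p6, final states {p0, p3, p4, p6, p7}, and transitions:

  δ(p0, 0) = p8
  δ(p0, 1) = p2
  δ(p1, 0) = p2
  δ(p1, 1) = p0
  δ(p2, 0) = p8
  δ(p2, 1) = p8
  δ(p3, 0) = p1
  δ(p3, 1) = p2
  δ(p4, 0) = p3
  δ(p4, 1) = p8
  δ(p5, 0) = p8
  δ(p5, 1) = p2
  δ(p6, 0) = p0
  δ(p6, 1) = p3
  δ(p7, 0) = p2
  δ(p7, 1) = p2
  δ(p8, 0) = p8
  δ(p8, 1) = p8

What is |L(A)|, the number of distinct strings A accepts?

The useful subgraph on states {p0, p1, p3, p6} is acyclic, so L(A) is finite; the longest accepting path visits 4 useful states, giving maximum string length 3.
Counting accepting paths from p6 by length: 1 of length 0, 2 of length 1, 1 of length 3. Total 4.

4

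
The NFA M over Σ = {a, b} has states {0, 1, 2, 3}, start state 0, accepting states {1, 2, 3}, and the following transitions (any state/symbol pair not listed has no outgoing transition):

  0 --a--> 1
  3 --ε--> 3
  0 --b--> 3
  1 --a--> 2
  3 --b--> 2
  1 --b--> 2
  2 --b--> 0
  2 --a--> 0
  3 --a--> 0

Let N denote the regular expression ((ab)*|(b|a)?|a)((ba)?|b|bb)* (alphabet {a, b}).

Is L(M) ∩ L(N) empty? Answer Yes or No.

No

The string a is accepted by both M and N.
Hence L(M) ∩ L(N) ≠ ∅.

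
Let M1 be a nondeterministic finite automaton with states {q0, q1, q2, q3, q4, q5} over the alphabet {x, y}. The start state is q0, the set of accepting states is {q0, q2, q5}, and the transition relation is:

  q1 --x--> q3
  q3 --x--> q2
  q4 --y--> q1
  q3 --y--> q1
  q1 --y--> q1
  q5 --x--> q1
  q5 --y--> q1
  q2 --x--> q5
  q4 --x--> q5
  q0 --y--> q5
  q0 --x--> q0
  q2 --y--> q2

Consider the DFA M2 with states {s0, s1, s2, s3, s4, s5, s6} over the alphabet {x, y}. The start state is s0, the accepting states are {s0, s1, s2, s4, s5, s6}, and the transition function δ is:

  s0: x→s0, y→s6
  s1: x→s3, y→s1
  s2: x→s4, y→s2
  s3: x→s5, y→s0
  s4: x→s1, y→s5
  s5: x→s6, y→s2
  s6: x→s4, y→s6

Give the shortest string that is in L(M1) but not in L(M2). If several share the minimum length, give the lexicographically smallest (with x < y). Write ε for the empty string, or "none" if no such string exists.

The string yxxx is accepted by M1 but not by M2.
No shorter string lies in the difference, and yxxx is the lexicographically first length-4 string in L(M1) \ L(M2).

yxxx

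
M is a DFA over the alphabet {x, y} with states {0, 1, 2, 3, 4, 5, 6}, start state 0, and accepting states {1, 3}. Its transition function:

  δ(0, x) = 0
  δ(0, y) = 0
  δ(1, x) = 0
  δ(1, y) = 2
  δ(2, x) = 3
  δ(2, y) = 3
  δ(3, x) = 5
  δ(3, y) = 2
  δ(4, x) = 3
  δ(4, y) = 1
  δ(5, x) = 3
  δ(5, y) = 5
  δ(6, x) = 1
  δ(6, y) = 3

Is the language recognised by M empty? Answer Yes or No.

The states reachable from the start state are {0}.
None of the accepting states {1, 3} is reachable, so no string is accepted and L(M) = ∅.

Yes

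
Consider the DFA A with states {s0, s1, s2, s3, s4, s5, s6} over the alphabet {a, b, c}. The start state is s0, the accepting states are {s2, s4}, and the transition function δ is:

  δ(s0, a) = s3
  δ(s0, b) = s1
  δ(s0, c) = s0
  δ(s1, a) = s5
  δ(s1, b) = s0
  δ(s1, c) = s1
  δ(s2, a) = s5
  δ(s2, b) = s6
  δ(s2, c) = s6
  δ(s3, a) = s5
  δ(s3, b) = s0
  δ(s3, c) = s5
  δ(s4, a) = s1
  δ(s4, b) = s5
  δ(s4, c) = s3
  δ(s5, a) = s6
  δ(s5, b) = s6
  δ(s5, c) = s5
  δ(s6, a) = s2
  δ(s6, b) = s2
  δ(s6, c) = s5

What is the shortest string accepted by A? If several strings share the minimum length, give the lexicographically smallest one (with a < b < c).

aaaa

A breadth-first search from s0 reaches an accepting state first via the path s0 → s3 → s5 → s6 → s2 on input aaaa.
No string of length < 4 is accepted (BFS exhausts all shorter strings without reaching an accepting state), and aaaa is the lexicographically least accepting string of length 4.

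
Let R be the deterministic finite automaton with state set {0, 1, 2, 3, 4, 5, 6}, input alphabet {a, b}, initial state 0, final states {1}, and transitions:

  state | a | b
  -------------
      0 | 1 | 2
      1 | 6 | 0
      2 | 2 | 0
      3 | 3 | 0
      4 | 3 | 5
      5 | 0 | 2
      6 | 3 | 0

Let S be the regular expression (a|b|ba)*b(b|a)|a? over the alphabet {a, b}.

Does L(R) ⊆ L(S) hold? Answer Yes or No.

Converting the expression S to a DFA (subset construction, then merging equivalent states) gives the minimal DFA with states {s0, s1, s2, s3, s4}, start state s0, accepting states {s0, s1, s4} and transitions s0: a→s1, b→s2; s1: a→s3, b→s2; s2: a→s1, b→s4; s3: a→s3, b→s2; s4: a→s1, b→s4.
Exploring the product automaton R × S from the start pair (0, s0), following both machines on each input symbol, reaches 10 state pairs: (0, s0), (1, s1), (2, s2), (6, s3), (0, s2), (2, s1), (0, s4), (3, s3), (2, s4), (2, s3).
R accepts in {1} and S accepts in {s0, s1, s4}. The reachable pairs whose R-component is accepting are (1, s1); in each of them the S-component is accepting too, so the product for L(R) \ L(S) (R-component accepting, S-component rejecting) has no reachable accepting pair and the difference is empty.
Hence every string in L(R) is also in L(S).

Yes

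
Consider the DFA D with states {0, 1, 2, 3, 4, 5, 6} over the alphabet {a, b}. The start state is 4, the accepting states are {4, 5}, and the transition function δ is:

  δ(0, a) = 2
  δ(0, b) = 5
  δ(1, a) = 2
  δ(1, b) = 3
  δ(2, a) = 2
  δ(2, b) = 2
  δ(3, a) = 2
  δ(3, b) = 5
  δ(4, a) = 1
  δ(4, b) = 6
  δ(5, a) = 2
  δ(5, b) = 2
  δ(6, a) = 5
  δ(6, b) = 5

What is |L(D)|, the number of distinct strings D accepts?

4

The useful subgraph on states {1, 3, 4, 5, 6} is acyclic, so L(D) is finite; the longest accepting path visits 4 useful states, giving maximum string length 3.
Counting accepting paths from 4 by length: 1 of length 0, 2 of length 2, 1 of length 3. Total 4.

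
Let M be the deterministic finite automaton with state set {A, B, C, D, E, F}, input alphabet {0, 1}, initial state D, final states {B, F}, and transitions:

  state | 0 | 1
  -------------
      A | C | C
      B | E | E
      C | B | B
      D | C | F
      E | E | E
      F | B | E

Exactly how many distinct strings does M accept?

4

The useful subgraph on states {B, C, D, F} is acyclic, so L(M) is finite; the longest accepting path visits 3 useful states, giving maximum string length 2.
Counting accepting paths from D by length: 1 of length 1, 3 of length 2. Total 4.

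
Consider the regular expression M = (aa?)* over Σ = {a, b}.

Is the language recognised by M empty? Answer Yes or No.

No

The empty string ε matches the expression, so it belongs to L(M).
Since L(M) contains at least one string, it is not empty.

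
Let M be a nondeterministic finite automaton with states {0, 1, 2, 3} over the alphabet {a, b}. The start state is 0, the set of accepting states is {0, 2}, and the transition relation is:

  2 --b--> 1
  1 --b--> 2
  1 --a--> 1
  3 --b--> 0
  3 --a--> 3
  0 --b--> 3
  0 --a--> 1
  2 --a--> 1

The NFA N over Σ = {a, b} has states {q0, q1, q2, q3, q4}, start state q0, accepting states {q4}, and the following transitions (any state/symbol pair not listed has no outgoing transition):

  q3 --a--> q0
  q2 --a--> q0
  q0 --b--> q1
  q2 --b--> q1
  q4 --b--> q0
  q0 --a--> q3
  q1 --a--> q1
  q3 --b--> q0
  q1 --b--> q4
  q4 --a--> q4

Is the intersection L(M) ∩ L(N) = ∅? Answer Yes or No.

The string bb is accepted by both M and N.
Hence L(M) ∩ L(N) ≠ ∅.

No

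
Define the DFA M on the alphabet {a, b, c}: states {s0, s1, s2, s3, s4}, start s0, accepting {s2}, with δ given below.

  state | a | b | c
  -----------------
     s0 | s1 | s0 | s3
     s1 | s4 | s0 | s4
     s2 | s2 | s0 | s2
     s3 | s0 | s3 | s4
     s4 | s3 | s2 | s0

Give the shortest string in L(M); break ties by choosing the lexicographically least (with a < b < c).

A breadth-first search from s0 reaches an accepting state first via the path s0 → s1 → s4 → s2 on input aab.
No string of length < 3 is accepted (BFS exhausts all shorter strings without reaching an accepting state), and aab is the lexicographically least accepting string of length 3.

aab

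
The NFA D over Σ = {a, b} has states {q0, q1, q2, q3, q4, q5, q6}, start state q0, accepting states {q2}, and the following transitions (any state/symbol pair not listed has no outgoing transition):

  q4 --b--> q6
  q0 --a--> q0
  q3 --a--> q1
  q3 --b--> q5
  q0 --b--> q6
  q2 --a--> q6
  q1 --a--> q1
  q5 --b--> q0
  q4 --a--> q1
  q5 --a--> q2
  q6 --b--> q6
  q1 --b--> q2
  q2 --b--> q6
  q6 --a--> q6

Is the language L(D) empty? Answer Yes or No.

The states reachable from the start state are {q0, q6}.
None of the accepting states {q2} is reachable, so no string is accepted and L(D) = ∅.

Yes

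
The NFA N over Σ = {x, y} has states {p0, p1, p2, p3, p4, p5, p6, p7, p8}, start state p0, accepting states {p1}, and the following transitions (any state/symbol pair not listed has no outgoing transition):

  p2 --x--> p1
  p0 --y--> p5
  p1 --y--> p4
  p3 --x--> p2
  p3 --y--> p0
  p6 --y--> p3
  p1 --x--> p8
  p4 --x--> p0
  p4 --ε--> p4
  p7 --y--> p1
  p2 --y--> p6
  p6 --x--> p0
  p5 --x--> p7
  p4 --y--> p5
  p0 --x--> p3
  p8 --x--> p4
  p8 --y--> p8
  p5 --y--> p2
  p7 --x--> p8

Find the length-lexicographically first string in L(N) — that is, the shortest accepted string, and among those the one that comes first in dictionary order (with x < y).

A breadth-first search from p0 reaches an accepting state first via the path p0 → p3 → p2 → p1 on input xxx.
No string of length < 3 is accepted (BFS exhausts all shorter strings without reaching an accepting state), and xxx is the lexicographically least accepting string of length 3.

xxx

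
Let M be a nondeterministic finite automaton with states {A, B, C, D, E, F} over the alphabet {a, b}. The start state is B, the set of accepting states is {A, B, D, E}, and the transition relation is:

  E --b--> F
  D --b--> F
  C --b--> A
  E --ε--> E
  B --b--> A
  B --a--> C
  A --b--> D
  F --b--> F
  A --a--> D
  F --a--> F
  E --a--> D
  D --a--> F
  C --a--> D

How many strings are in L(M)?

The useful subgraph on states {A, B, C, D} is acyclic, so L(M) is finite; the longest accepting path visits 4 useful states, giving maximum string length 3.
Counting accepting paths from B by length: 1 of length 0, 1 of length 1, 4 of length 2, 2 of length 3. Total 8.

8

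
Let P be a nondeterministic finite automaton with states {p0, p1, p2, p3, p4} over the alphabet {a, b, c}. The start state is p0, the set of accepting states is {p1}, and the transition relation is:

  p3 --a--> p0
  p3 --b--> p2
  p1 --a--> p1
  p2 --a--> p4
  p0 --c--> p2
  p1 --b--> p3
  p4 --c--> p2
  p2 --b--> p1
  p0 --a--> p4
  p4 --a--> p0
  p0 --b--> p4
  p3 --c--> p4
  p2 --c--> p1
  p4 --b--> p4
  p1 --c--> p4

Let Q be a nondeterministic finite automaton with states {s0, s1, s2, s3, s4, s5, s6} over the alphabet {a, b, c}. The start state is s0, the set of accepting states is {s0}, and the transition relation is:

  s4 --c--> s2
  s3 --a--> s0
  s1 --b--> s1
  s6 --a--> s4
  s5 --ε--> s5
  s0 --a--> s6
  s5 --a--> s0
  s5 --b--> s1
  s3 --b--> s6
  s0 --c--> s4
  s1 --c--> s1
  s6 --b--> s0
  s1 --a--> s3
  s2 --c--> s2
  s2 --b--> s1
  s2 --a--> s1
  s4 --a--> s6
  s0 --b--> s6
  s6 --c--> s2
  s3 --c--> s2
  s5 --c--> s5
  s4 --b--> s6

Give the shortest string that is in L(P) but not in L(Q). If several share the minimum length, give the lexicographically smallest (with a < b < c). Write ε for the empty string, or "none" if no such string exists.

The string cb is accepted by P but not by Q.
No shorter string lies in the difference, and cb is the lexicographically first length-2 string in L(P) \ L(Q).

cb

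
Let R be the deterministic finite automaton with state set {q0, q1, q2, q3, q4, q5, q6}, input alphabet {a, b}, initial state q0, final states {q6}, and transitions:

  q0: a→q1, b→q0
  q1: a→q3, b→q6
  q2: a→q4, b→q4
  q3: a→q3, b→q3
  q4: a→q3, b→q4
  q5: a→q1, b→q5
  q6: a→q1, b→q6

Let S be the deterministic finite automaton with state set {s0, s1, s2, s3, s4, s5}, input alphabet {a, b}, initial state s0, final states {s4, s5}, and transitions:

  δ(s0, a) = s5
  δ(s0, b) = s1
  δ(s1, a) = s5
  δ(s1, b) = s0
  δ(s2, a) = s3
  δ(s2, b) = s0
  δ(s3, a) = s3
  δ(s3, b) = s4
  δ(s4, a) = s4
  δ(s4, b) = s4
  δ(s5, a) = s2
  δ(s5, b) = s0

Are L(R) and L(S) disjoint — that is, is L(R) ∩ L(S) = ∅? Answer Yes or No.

Yes

Exploring the product automaton R × S from the start pair (q0, s0), following both machines on each input symbol, reaches 11 state pairs: (q0, s0), (q1, s5), (q0, s1), (q3, s2), (q6, s0), (q3, s3), (q3, s0), (q6, s1), (q3, s4), (q3, s5), (q3, s1).
R accepts in {q6} and S accepts in {s4, s5}; no reachable pair has both components accepting, so no string drives both machines to acceptance simultaneously and L(R) ∩ L(S) = ∅.
So no string is accepted by both, and the intersection is empty.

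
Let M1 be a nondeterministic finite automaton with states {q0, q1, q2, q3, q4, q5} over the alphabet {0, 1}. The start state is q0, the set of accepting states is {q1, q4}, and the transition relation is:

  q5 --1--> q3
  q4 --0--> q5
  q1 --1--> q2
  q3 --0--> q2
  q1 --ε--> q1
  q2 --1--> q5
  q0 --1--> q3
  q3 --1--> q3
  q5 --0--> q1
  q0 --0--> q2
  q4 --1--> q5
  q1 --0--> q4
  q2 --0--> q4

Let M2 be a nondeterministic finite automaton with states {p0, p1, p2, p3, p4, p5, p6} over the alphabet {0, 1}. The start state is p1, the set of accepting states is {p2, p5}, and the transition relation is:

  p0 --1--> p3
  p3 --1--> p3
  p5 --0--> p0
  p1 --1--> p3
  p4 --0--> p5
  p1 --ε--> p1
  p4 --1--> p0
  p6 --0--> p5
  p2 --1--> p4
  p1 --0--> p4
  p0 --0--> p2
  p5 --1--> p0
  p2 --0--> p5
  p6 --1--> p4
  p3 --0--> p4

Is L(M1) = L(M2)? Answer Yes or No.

Yes

Exploring the product automaton M1 × M2 from the start pair (q0, p1), following both machines on each input symbol, reaches 6 state pairs: (q0, p1), (q2, p4), (q3, p3), (q4, p5), (q5, p0), (q1, p2).
M1 accepts in {q1, q4} and M2 accepts in {p2, p5}. In every reachable pair the two components are either both accepting — (q4, p5), (q1, p2) — or both non-accepting, so no string is accepted by exactly one of the machines: L(M1) \ L(M2) and L(M2) \ L(M1) are both empty.
Hence every string is accepted by M1 iff it is accepted by M2, and the two languages coincide.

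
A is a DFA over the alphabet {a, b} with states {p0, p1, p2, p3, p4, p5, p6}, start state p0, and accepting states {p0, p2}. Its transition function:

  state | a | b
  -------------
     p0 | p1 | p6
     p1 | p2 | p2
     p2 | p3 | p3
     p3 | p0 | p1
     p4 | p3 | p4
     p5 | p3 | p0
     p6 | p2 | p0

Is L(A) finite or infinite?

infinite

State p0 is reachable from the start and can reach an accepting state, and it lies on the cycle p0 → p1 → p2 → p3 → p0.
Traversing that cycle any number of times yields accepted strings of unbounded length, so the language is infinite.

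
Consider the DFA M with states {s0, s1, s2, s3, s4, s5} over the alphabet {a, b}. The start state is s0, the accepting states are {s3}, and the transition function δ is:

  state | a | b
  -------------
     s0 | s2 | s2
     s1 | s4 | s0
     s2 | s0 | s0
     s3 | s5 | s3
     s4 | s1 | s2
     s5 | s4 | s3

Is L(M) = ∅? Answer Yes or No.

The states reachable from the start state are {s0, s2}.
None of the accepting states {s3} is reachable, so no string is accepted and L(M) = ∅.

Yes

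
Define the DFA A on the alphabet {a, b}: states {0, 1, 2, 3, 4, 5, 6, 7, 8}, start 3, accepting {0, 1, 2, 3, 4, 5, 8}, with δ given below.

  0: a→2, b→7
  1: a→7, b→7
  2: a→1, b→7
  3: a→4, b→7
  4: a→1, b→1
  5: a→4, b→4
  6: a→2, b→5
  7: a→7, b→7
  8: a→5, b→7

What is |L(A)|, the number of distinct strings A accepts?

4

The useful subgraph on states {1, 3, 4} is acyclic, so L(A) is finite; the longest accepting path visits 3 useful states, giving maximum string length 2.
Counting accepting paths from 3 by length: 1 of length 0, 1 of length 1, 2 of length 2. Total 4.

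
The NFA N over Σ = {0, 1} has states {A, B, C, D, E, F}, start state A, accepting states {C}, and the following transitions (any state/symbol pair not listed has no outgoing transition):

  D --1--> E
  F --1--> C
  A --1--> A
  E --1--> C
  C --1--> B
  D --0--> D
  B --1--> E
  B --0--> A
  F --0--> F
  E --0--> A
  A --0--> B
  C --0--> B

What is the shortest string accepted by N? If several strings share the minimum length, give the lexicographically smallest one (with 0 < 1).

011

A breadth-first search from A reaches an accepting state first via the path A → B → E → C on input 011.
No string of length < 3 is accepted (BFS exhausts all shorter strings without reaching an accepting state), and 011 is the lexicographically least accepting string of length 3.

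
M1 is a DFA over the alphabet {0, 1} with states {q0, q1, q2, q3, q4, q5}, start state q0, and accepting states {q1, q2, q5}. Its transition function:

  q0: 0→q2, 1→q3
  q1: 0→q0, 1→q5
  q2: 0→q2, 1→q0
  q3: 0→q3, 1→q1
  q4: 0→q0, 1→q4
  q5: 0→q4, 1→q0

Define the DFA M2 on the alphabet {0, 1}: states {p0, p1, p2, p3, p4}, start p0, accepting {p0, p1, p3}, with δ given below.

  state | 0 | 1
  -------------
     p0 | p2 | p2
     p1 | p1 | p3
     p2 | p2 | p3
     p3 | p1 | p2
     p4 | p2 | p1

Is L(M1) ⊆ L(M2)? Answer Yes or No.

No

The string 0 is in L(M1) but not in L(M2).
So L(M1) ⊄ L(M2).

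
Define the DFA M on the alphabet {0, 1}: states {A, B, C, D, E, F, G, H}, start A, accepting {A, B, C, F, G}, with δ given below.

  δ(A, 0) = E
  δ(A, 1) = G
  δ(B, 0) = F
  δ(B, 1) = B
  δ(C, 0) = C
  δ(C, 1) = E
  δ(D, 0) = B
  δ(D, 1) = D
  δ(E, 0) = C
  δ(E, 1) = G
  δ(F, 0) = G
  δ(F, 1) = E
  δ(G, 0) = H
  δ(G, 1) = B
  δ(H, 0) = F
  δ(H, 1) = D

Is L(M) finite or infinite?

State C is reachable from the start and can reach an accepting state, and it lies on the cycle C → C.
Traversing that cycle any number of times yields accepted strings of unbounded length, so the language is infinite.

infinite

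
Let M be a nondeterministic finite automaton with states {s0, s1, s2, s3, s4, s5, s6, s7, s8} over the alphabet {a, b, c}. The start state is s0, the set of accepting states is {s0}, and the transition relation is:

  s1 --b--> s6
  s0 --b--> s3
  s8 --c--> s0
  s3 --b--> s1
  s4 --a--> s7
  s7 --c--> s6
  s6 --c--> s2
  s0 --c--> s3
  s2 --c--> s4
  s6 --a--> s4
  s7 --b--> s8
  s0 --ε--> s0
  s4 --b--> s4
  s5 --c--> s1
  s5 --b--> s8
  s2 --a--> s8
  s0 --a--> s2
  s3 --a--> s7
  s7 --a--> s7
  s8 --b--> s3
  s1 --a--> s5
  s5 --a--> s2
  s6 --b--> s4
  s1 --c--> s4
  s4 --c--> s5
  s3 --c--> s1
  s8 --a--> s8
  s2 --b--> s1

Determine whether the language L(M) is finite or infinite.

infinite

State s8 is reachable from the start and can reach an accepting state, and it lies on the cycle s8 → s8.
Traversing that cycle any number of times yields accepted strings of unbounded length, so the language is infinite.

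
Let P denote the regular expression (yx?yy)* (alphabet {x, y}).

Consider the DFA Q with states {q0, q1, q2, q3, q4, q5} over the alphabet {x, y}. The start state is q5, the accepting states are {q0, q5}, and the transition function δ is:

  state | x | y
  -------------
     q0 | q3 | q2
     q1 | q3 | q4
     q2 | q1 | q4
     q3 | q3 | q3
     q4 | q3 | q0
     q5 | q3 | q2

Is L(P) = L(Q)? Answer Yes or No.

Converting the expression P to a DFA (subset construction, then merging equivalent states) gives the minimal DFA with states {p0, p1, p2, p3, p4}, start state p0, accepting states {p0} and transitions p0: x→p1, y→p2; p1: x→p1, y→p1; p2: x→p3, y→p4; p3: x→p1, y→p4; p4: x→p1, y→p0.
Exploring the product automaton P × Q from the start pair (p0, q5), following both machines on each input symbol, reaches 6 state pairs: (p0, q5), (p1, q3), (p2, q2), (p3, q1), (p4, q4), (p0, q0).
P accepts in {p0} and Q accepts in {q0, q5}. In every reachable pair the two components are either both accepting — (p0, q5), (p0, q0) — or both non-accepting, so no string is accepted by exactly one of the machines: L(P) \ L(Q) and L(Q) \ L(P) are both empty.
Hence every string is accepted by P iff it is accepted by Q, and the two languages coincide.

Yes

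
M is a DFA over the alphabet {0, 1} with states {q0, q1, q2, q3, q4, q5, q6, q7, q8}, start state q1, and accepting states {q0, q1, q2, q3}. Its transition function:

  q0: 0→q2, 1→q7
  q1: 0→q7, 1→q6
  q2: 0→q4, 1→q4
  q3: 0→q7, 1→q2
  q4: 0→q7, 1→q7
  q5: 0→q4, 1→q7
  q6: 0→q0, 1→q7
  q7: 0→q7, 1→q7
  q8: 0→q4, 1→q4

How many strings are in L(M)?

The useful subgraph on states {q0, q1, q2, q6} is acyclic, so L(M) is finite; the longest accepting path visits 4 useful states, giving maximum string length 3.
Counting accepting paths from q1 by length: 1 of length 0, 1 of length 2, 1 of length 3. Total 3.

3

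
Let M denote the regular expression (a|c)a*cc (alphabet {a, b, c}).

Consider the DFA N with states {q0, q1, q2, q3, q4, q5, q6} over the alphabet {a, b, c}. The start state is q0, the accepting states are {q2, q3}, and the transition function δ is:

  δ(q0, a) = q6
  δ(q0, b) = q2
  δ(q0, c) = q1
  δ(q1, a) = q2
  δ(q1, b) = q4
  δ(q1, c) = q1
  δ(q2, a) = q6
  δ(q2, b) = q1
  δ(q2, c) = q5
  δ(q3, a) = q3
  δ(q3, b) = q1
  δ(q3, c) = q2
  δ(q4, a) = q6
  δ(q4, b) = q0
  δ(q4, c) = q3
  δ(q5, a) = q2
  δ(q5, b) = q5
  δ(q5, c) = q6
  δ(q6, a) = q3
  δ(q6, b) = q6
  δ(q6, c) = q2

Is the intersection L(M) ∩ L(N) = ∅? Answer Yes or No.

Yes

Converting the expression M to a DFA (subset construction, then merging equivalent states) gives the minimal DFA with states {m0, m1, m2, m3, m4}, start state m0, accepting states {m4} and transitions m0: a→m1, b→m2, c→m1; m1: a→m1, b→m2, c→m3; m2: a→m2, b→m2, c→m2; m3: a→m2, b→m2, c→m4; m4: a→m2, b→m2, c→m2.
Exploring the product automaton M × N from the start pair (m0, q0), following both machines on each input symbol, reaches 18 state pairs: (m0, q0), (m1, q6), (m2, q2), (m1, q1), (m1, q3), (m2, q6), (m3, q2), (m2, q1), (m2, q5), (m1, q2), (m2, q4), (m3, q1), (m2, q3), (m4, q5), (m3, q5), (m2, q0), (m4, q1), (m4, q6).
M accepts in {m4} and N accepts in {q2, q3}; no reachable pair has both components accepting, so no string drives both machines to acceptance simultaneously and L(M) ∩ L(N) = ∅.
So no string is accepted by both, and the intersection is empty.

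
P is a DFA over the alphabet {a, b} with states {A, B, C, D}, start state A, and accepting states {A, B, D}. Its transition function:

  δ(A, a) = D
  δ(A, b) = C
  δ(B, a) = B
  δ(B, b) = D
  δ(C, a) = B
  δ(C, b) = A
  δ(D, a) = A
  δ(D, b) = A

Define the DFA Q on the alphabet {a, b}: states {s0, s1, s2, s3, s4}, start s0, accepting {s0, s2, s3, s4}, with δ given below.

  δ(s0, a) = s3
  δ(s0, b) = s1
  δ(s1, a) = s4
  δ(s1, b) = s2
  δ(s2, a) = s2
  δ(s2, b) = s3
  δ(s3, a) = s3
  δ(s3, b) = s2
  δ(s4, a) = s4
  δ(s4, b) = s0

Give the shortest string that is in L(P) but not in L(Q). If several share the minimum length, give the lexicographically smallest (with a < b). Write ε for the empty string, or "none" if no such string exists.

babb

The string babb is accepted by P but not by Q.
No shorter string lies in the difference, and babb is the lexicographically first length-4 string in L(P) \ L(Q).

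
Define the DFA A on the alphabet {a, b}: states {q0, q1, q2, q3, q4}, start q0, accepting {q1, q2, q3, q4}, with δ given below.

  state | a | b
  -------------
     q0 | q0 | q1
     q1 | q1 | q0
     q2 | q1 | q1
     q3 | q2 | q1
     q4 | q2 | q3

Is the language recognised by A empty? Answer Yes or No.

The string b is accepted: the run q0 → q1 ends in the accepting state q1.
Since at least one string is accepted, L(A) is not empty.

No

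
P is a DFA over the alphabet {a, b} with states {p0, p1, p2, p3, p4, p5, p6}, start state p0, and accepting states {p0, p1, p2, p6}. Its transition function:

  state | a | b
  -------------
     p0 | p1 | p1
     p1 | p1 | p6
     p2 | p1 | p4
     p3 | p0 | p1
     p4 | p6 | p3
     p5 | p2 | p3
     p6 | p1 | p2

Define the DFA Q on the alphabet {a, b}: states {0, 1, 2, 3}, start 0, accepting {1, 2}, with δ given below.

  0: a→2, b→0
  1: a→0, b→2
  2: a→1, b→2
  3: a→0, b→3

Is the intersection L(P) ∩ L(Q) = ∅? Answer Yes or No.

The string a is accepted by both P and Q.
Hence L(P) ∩ L(Q) ≠ ∅.

No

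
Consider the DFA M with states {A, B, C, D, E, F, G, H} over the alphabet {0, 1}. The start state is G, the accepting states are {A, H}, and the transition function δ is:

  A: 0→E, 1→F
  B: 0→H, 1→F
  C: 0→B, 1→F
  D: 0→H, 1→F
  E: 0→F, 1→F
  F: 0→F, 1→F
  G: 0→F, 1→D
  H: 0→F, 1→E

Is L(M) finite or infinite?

finite

The useful states (reachable from G and able to reach an accepting state) are {D, G, H}.
Restricted to these states the transition graph has no cycle, so every accepting path has bounded length and L is finite.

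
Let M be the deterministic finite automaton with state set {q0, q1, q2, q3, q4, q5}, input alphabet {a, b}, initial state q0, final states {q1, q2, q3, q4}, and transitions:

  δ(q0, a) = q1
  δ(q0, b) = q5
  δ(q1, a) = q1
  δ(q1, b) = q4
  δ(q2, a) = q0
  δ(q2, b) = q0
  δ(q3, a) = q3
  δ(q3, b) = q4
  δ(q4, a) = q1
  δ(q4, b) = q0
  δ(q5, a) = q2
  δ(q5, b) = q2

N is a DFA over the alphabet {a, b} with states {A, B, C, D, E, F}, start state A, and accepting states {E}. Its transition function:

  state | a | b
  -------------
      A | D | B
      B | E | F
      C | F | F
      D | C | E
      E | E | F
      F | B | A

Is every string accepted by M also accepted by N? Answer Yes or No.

The string a is in L(M) but not in L(N).
So L(M) ⊄ L(N).

No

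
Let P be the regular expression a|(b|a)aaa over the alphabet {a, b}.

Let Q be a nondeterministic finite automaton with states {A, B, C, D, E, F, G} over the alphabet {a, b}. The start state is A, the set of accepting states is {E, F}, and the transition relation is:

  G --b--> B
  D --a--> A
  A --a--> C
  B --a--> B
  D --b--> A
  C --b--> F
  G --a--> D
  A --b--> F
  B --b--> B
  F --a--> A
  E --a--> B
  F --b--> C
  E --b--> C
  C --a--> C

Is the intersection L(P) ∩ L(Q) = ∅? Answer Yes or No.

Yes

Converting the expression P to a DFA (subset construction, then merging equivalent states) gives the minimal DFA with states {p0, p1, p2, p3, p4, p5, p6}, start state p0, accepting states {p1, p6} and transitions p0: a→p1, b→p2; p1: a→p3, b→p4; p2: a→p3, b→p4; p3: a→p5, b→p4; p4: a→p4, b→p4; p5: a→p6, b→p4; p6: a→p4, b→p4.
Exploring the product automaton P × Q from the start pair (p0, A), following both machines on each input symbol, reaches 10 state pairs: (p0, A), (p1, C), (p2, F), (p3, C), (p4, F), (p3, A), (p4, C), (p5, C), (p4, A), (p6, C).
P accepts in {p1, p6} and Q accepts in {E, F}; no reachable pair has both components accepting, so no string drives both machines to acceptance simultaneously and L(P) ∩ L(Q) = ∅.
So no string is accepted by both, and the intersection is empty.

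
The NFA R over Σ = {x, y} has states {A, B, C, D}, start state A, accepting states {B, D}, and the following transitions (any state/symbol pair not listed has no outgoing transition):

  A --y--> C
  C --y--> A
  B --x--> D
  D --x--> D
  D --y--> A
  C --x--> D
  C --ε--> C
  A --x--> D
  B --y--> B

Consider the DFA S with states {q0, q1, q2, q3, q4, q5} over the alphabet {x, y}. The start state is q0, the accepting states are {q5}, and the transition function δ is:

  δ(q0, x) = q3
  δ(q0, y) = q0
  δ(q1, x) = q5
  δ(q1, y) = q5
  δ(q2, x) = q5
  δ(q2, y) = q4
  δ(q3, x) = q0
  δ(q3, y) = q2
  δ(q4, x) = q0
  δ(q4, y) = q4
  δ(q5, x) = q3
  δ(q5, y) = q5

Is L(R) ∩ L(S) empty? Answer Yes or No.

The string xyx is accepted by both R and S.
Hence L(R) ∩ L(S) ≠ ∅.

No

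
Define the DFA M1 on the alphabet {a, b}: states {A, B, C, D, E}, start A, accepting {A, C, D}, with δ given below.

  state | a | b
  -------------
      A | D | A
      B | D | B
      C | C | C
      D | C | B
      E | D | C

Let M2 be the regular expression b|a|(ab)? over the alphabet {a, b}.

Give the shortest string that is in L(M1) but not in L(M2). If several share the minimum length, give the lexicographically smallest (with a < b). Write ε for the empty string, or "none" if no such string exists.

aa

The string aa is accepted by M1 but not by M2.
No shorter string lies in the difference, and aa is the lexicographically first length-2 string in L(M1) \ L(M2).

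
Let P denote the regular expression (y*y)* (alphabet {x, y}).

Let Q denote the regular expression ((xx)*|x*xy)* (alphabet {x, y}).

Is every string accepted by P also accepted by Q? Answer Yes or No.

No

The string y is in L(P) but not in L(Q).
So L(P) ⊄ L(Q).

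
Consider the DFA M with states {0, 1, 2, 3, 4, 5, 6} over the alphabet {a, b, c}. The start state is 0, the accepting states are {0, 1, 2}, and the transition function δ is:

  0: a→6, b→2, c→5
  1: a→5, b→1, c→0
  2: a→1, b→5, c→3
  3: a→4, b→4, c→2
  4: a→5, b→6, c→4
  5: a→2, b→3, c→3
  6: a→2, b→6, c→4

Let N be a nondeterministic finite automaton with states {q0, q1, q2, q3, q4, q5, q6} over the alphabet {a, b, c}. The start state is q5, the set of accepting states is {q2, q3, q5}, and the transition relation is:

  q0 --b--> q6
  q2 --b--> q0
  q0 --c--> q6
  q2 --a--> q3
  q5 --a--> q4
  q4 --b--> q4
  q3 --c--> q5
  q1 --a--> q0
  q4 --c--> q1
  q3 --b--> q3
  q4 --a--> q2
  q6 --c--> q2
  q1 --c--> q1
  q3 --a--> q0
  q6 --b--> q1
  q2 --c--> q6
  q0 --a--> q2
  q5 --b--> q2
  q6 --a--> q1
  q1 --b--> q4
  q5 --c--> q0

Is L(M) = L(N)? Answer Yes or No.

Exploring the product automaton M × N from the start pair (0, q5), following both machines on each input symbol, reaches 7 state pairs: (0, q5), (6, q4), (2, q2), (5, q0), (4, q1), (1, q3), (3, q6).
M accepts in {0, 1, 2} and N accepts in {q2, q3, q5}. In every reachable pair the two components are either both accepting — (0, q5), (2, q2), (1, q3) — or both non-accepting, so no string is accepted by exactly one of the machines: L(M) \ L(N) and L(N) \ L(M) are both empty.
Hence every string is accepted by M iff it is accepted by N, and the two languages coincide.

Yes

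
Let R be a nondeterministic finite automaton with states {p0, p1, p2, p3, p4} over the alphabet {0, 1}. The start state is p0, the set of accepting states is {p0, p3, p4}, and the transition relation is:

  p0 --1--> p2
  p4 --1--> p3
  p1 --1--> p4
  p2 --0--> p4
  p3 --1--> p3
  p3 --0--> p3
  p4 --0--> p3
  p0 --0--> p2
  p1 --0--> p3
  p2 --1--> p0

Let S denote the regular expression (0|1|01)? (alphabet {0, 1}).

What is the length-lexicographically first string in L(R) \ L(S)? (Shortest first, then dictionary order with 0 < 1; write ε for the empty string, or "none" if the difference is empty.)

The string 00 is accepted by R but not by S.
No shorter string lies in the difference, and 00 is the lexicographically first length-2 string in L(R) \ L(S).

00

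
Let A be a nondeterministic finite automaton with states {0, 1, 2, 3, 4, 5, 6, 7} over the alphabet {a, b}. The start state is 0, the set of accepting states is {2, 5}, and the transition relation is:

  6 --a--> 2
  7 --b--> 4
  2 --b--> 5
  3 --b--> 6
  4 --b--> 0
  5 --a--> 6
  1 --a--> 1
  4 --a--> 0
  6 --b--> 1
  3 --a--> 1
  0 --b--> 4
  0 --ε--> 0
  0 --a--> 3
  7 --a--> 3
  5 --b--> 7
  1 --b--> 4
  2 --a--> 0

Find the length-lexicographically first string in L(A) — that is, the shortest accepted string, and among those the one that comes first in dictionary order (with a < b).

A breadth-first search from 0 reaches an accepting state first via the path 0 → 3 → 6 → 2 on input aba.
No string of length < 3 is accepted (BFS exhausts all shorter strings without reaching an accepting state), and aba is the lexicographically least accepting string of length 3.

aba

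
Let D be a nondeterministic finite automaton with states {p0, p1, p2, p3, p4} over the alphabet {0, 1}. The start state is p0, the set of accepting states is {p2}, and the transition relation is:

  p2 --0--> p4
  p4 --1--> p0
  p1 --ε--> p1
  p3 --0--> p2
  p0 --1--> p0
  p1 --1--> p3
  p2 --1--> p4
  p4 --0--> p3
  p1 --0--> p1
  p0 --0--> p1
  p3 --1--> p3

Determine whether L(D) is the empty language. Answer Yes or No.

The string 010 is accepted: the run p0 → p1 → p3 → p2 ends in the accepting state p2.
Since at least one string is accepted, L(D) is not empty.

No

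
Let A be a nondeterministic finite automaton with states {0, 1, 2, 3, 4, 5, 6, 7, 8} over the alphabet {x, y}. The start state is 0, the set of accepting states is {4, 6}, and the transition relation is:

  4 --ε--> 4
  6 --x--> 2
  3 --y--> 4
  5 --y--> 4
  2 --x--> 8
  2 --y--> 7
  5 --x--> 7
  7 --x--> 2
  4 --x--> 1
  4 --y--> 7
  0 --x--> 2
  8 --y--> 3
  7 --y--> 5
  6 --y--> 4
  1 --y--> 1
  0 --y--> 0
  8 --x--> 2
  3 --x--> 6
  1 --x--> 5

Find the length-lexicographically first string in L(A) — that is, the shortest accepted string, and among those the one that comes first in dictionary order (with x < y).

xxyx

A breadth-first search from 0 reaches an accepting state first via the path 0 → 2 → 8 → 3 → 6 on input xxyx.
No string of length < 4 is accepted (BFS exhausts all shorter strings without reaching an accepting state), and xxyx is the lexicographically least accepting string of length 4.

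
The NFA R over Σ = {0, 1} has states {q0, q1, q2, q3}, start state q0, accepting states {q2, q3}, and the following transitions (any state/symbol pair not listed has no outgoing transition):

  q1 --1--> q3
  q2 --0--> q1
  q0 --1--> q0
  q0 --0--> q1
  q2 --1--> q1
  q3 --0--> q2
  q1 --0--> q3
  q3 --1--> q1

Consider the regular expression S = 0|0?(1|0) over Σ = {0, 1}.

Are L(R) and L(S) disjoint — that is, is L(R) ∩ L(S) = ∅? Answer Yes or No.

The string 00 is accepted by both R and S.
Hence L(R) ∩ L(S) ≠ ∅.

No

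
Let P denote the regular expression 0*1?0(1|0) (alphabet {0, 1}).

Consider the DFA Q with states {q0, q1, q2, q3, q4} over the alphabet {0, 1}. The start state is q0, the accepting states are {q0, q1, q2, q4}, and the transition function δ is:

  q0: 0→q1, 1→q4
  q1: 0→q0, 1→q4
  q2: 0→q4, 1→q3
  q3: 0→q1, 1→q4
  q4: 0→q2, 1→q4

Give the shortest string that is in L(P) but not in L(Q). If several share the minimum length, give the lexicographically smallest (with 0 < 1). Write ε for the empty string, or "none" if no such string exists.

The string 101 is accepted by P but not by Q.
No shorter string lies in the difference, and 101 is the lexicographically first length-3 string in L(P) \ L(Q).

101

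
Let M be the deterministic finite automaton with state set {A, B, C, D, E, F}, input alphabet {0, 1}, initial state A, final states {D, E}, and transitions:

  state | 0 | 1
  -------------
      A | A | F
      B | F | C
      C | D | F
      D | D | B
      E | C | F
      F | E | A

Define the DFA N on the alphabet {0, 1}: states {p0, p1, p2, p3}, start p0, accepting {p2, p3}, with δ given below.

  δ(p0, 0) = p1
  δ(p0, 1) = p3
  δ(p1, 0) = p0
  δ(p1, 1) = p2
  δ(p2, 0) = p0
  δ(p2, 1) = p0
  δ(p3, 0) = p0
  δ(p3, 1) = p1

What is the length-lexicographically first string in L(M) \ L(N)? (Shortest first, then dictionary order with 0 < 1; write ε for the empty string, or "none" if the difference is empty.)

10

The string 10 is accepted by M but not by N.
No shorter string lies in the difference, and 10 is the lexicographically first length-2 string in L(M) \ L(N).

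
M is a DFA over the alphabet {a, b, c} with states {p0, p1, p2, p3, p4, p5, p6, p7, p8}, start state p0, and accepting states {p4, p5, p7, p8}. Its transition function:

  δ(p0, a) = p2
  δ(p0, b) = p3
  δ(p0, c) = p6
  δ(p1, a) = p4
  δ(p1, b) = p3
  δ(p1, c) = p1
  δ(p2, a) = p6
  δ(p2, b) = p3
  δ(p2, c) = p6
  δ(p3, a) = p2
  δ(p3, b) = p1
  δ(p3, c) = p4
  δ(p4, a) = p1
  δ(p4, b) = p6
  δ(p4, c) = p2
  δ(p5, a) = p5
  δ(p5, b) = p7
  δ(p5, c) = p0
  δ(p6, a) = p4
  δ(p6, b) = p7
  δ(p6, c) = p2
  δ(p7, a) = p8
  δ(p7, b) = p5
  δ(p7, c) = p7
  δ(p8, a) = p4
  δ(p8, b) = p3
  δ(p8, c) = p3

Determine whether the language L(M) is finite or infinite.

infinite

State p1 is reachable from the start and can reach an accepting state, and it lies on the cycle p1 → p1.
Traversing that cycle any number of times yields accepted strings of unbounded length, so the language is infinite.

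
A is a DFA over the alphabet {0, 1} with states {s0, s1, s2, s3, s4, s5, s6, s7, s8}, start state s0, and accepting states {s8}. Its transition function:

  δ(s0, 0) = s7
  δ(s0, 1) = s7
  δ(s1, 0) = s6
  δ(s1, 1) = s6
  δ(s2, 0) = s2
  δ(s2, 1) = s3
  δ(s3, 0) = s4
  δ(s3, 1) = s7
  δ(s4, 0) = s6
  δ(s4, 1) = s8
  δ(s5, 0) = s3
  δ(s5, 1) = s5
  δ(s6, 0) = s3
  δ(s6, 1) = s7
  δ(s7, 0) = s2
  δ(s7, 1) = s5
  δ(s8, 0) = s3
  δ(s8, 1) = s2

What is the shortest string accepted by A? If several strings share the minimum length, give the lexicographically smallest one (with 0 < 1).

A breadth-first search from s0 reaches an accepting state first via the path s0 → s7 → s2 → s3 → s4 → s8 on input 00101.
No string of length < 5 is accepted (BFS exhausts all shorter strings without reaching an accepting state), and 00101 is the lexicographically least accepting string of length 5.

00101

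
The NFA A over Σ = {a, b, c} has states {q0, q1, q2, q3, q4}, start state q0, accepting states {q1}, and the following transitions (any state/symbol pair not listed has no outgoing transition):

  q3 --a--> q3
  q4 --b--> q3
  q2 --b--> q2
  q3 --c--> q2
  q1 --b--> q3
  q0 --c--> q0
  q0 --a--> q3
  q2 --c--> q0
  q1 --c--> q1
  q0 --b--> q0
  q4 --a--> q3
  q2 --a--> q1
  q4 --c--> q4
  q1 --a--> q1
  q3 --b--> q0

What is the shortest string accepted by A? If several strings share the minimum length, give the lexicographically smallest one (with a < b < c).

aca

A breadth-first search from q0 reaches an accepting state first via the path q0 → q3 → q2 → q1 on input aca.
No string of length < 3 is accepted (BFS exhausts all shorter strings without reaching an accepting state), and aca is the lexicographically least accepting string of length 3.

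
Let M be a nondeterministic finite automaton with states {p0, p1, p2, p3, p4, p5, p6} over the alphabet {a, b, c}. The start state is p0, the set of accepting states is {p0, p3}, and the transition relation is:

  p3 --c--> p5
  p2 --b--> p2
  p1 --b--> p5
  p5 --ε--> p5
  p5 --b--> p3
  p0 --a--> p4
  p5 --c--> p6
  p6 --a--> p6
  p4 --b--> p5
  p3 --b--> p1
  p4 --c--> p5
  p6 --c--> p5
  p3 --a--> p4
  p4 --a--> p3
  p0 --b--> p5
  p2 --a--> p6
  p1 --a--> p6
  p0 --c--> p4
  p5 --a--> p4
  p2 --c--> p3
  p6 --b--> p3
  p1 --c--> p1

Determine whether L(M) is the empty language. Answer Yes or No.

The empty string ε is accepted: the run p0 ends in the accepting state p0.
Since at least one string is accepted, L(M) is not empty.

No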